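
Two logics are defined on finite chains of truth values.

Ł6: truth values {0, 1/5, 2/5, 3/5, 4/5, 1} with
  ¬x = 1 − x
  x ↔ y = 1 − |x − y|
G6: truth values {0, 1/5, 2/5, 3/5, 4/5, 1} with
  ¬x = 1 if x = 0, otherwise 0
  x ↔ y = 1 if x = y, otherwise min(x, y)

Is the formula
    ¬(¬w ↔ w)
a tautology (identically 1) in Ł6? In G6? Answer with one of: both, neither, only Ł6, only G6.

In Ł6: at w = 1/5 the value is 3/5 — not a tautology.
In G6: every assignment gives 1 — tautology.

only G6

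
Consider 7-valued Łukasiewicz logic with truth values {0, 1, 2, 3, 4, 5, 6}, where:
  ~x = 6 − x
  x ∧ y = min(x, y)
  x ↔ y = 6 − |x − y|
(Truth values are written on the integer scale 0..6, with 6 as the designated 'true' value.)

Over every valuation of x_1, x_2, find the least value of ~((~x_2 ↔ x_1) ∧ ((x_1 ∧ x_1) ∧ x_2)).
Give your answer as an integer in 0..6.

2

Take x_1 = 4, x_2 = 4:
~x_2 = ~4 = 2
~x_2 ↔ x_1 = 2 ↔ 4 = 4
x_1 ∧ x_1 = 4 ∧ 4 = 4
(x_1 ∧ x_1) ∧ x_2 = 4 ∧ 4 = 4
(~x_2 ↔ x_1) ∧ ((x_1 ∧ x_1) ∧ x_2) = 4 ∧ 4 = 4
~((~x_2 ↔ x_1) ∧ ((x_1 ∧ x_1) ∧ x_2)) = ~4 = 2
No assignment yields a value below 2, so this is the minimum.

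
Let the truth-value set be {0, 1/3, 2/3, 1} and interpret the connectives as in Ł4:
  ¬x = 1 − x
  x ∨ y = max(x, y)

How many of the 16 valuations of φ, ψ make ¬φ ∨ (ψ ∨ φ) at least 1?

φ = 0, ψ = 0 ↦ 1  ≥
φ = 0, ψ = 1/3 ↦ 1  ≥
φ = 0, ψ = 2/3 ↦ 1  ≥
φ = 0, ψ = 1 ↦ 1  ≥
φ = 1/3, ψ = 0 ↦ 2/3  <
φ = 1/3, ψ = 1/3 ↦ 2/3  <
φ = 1/3, ψ = 2/3 ↦ 2/3  <
φ = 1/3, ψ = 1 ↦ 1  ≥
φ = 2/3, ψ = 0 ↦ 2/3  <
φ = 2/3, ψ = 1/3 ↦ 2/3  <
φ = 2/3, ψ = 2/3 ↦ 2/3  <
φ = 2/3, ψ = 1 ↦ 1  ≥
φ = 1, ψ = 0 ↦ 1  ≥
φ = 1, ψ = 1/3 ↦ 1  ≥
φ = 1, ψ = 2/3 ↦ 1  ≥
φ = 1, ψ = 1 ↦ 1  ≥
So 10 of the 16 assignments meet the threshold.

10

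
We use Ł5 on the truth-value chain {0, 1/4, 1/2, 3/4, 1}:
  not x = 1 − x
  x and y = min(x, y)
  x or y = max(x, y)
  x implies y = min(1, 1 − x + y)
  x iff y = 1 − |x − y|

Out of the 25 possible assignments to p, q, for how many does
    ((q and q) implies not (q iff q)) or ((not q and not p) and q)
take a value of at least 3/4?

value 1: 5 assignments (counts)
value 3/4: 5 assignments (counts)
value 1/2: 5 assignments
value 1/4: 5 assignments
value 0: 5 assignments
So 10 of the 25 assignments meet the threshold.

10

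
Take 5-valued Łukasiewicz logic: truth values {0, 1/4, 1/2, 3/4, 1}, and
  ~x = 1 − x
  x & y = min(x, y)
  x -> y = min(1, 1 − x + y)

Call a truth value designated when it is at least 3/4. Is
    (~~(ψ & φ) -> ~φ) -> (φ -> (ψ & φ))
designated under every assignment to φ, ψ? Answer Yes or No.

No

Counterexample: take φ = 1/2, ψ = 0.
ψ & φ = 0 & 1/2 = 0
~(ψ & φ) = ~0 = 1
~~(ψ & φ) = ~1 = 0
~φ = ~1/2 = 1/2
~~(ψ & φ) -> ~φ = 0 -> 1/2 = 1
ψ & φ = 0 & 1/2 = 0
φ -> (ψ & φ) = 1/2 -> 0 = 1/2
(~~(ψ & φ) -> ~φ) -> (φ -> (ψ & φ)) = 1 -> 1/2 = 1/2
This gives 1/2, which is below 3/4.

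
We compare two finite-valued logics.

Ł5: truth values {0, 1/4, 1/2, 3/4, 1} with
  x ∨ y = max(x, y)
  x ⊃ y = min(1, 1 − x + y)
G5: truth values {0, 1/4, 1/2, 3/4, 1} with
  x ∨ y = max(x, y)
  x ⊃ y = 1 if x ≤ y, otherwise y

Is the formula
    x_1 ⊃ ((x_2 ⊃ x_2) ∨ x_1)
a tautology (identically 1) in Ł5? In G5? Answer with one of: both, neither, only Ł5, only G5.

In Ł5: every assignment gives 1 — tautology.
In G5: every assignment gives 1 — tautology.

both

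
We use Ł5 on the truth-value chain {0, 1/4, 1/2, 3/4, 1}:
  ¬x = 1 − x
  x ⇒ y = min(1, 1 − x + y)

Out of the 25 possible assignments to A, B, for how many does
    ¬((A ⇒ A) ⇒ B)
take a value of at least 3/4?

value 1: 5 assignments (counts)
value 3/4: 5 assignments (counts)
value 1/2: 5 assignments
value 1/4: 5 assignments
value 0: 5 assignments
So 10 of the 25 assignments meet the threshold.

10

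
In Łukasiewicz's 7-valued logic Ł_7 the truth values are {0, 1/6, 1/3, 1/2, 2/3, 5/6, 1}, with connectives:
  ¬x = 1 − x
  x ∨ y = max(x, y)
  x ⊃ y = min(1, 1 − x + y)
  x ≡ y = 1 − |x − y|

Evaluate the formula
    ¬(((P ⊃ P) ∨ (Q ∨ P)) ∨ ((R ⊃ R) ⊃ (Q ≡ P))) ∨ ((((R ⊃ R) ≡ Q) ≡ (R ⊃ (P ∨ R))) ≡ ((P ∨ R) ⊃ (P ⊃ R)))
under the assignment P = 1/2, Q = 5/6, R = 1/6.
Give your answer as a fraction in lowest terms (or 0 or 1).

P ⊃ P = 1/2 ⊃ 1/2 = 1
Q ∨ P = 5/6 ∨ 1/2 = 5/6
(P ⊃ P) ∨ (Q ∨ P) = 1 ∨ 5/6 = 1
R ⊃ R = 1/6 ⊃ 1/6 = 1
Q ≡ P = 5/6 ≡ 1/2 = 2/3
(R ⊃ R) ⊃ (Q ≡ P) = 1 ⊃ 2/3 = 2/3
((P ⊃ P) ∨ (Q ∨ P)) ∨ ((R ⊃ R) ⊃ (Q ≡ P)) = 1 ∨ 2/3 = 1
¬(((P ⊃ P) ∨ (Q ∨ P)) ∨ ((R ⊃ R) ⊃ (Q ≡ P))) = ¬1 = 0
R ⊃ R = 1/6 ⊃ 1/6 = 1
(R ⊃ R) ≡ Q = 1 ≡ 5/6 = 5/6
P ∨ R = 1/2 ∨ 1/6 = 1/2
R ⊃ (P ∨ R) = 1/6 ⊃ 1/2 = 1
((R ⊃ R) ≡ Q) ≡ (R ⊃ (P ∨ R)) = 5/6 ≡ 1 = 5/6
P ∨ R = 1/2 ∨ 1/6 = 1/2
P ⊃ R = 1/2 ⊃ 1/6 = 2/3
(P ∨ R) ⊃ (P ⊃ R) = 1/2 ⊃ 2/3 = 1
(((R ⊃ R) ≡ Q) ≡ (R ⊃ (P ∨ R))) ≡ ((P ∨ R) ⊃ (P ⊃ R)) = 5/6 ≡ 1 = 5/6
¬(((P ⊃ P) ∨ (Q ∨ P)) ∨ ((R ⊃ R) ⊃ (Q ≡ P))) ∨ ((((R ⊃ R) ≡ Q) ≡ (R ⊃ (P ∨ R))) ≡ ((P ∨ R) ⊃ (P ⊃ R))) = 0 ∨ 5/6 = 5/6

5/6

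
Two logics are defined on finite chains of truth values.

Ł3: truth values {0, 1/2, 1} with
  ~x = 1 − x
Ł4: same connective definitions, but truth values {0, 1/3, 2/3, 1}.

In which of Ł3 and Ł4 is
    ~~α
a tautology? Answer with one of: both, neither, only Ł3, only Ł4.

In Ł3: at α = 0 the value is 0 — not a tautology.
In Ł4: at α = 0 the value is 0 — not a tautology.

neither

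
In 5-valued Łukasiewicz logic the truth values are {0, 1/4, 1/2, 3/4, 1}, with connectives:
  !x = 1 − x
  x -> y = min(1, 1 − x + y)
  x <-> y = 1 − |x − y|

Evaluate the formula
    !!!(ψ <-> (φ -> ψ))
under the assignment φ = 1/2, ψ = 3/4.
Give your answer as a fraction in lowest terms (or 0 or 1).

φ -> ψ = 1/2 -> 3/4 = 1
ψ <-> (φ -> ψ) = 3/4 <-> 1 = 3/4
!(ψ <-> (φ -> ψ)) = !3/4 = 1/4
!!(ψ <-> (φ -> ψ)) = !1/4 = 3/4
!!!(ψ <-> (φ -> ψ)) = !3/4 = 1/4

1/4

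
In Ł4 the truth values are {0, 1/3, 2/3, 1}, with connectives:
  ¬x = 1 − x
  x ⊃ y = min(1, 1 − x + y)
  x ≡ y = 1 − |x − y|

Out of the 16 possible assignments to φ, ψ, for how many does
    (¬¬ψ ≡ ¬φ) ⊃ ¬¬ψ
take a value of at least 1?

φ = 0, ψ = 0 ↦ 1  ≥
φ = 0, ψ = 1/3 ↦ 1  ≥
φ = 0, ψ = 2/3 ↦ 1  ≥
φ = 0, ψ = 1 ↦ 1  ≥
φ = 1/3, ψ = 0 ↦ 2/3  <
φ = 1/3, ψ = 1/3 ↦ 2/3  <
φ = 1/3, ψ = 2/3 ↦ 2/3  <
φ = 1/3, ψ = 1 ↦ 1  ≥
φ = 2/3, ψ = 0 ↦ 1/3  <
φ = 2/3, ψ = 1/3 ↦ 1/3  <
φ = 2/3, ψ = 2/3 ↦ 1  ≥
φ = 2/3, ψ = 1 ↦ 1  ≥
φ = 1, ψ = 0 ↦ 0  <
φ = 1, ψ = 1/3 ↦ 2/3  <
φ = 1, ψ = 2/3 ↦ 1  ≥
φ = 1, ψ = 1 ↦ 1  ≥
So 9 of the 16 assignments meet the threshold.

9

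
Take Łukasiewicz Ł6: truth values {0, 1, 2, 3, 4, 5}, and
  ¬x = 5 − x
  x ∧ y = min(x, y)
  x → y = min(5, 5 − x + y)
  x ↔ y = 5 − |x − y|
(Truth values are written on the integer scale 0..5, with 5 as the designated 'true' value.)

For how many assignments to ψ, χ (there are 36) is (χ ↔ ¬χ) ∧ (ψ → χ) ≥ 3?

value 4: 9 assignments (counts)
value 3: 2 assignments (counts)
value 2: 12 assignments
value 1: 1 assignment
value 0: 12 assignments
So 11 of the 36 assignments meet the threshold.

11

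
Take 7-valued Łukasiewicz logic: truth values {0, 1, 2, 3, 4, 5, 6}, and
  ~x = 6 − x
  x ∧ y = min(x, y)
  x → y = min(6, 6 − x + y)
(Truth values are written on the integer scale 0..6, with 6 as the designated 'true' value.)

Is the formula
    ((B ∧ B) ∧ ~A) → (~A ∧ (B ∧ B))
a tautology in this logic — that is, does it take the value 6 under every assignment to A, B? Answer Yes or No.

At A = 6, B = 2, for instance:
B ∧ B = 2 ∧ 2 = 2
~A = ~6 = 0
(B ∧ B) ∧ ~A = 2 ∧ 0 = 0
~A ∧ (B ∧ B) = 0 ∧ 2 = 0
((B ∧ B) ∧ ~A) → (~A ∧ (B ∧ B)) = 0 → 0 = 6
and checking the remaining 48 assignments likewise gives ≥ 6 in every case.

Yes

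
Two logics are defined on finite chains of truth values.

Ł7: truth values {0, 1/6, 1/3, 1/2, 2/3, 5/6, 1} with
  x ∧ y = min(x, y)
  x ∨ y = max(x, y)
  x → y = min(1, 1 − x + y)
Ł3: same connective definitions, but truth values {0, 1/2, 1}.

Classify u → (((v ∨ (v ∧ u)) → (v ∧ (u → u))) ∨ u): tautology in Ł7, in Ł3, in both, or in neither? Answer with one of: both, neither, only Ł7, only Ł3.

both

In Ł7: every assignment gives 1 — tautology.
In Ł3: every assignment gives 1 — tautology.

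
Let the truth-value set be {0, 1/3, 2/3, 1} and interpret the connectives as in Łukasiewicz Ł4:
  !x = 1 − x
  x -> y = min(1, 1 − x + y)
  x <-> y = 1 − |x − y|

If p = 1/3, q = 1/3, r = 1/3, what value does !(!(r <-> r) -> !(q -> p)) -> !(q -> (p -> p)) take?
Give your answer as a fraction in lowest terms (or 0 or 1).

1

r <-> r = 1/3 <-> 1/3 = 1
!(r <-> r) = !1 = 0
q -> p = 1/3 -> 1/3 = 1
!(q -> p) = !1 = 0
!(r <-> r) -> !(q -> p) = 0 -> 0 = 1
!(!(r <-> r) -> !(q -> p)) = !1 = 0
p -> p = 1/3 -> 1/3 = 1
q -> (p -> p) = 1/3 -> 1 = 1
!(q -> (p -> p)) = !1 = 0
!(!(r <-> r) -> !(q -> p)) -> !(q -> (p -> p)) = 0 -> 0 = 1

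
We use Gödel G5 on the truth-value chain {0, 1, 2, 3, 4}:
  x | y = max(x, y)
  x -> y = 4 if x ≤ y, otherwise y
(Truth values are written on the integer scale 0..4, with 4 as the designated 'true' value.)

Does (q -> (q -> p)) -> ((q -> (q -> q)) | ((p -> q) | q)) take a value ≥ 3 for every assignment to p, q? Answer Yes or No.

Yes

At p = 0, q = 1, for instance:
q -> p = 1 -> 0 = 0
q -> (q -> p) = 1 -> 0 = 0
q -> q = 1 -> 1 = 4
q -> (q -> q) = 1 -> 4 = 4
p -> q = 0 -> 1 = 4
(p -> q) | q = 4 | 1 = 4
(q -> (q -> q)) | ((p -> q) | q) = 4 | 4 = 4
(q -> (q -> p)) -> ((q -> (q -> q)) | ((p -> q) | q)) = 0 -> 4 = 4
and checking the remaining 24 assignments likewise gives ≥ 3 in every case.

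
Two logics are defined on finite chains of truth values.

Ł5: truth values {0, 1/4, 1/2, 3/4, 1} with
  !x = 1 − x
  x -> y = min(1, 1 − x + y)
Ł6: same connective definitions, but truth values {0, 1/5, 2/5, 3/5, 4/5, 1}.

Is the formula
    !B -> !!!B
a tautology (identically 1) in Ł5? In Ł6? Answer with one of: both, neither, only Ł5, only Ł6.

both

In Ł5: every assignment gives 1 — tautology.
In Ł6: every assignment gives 1 — tautology.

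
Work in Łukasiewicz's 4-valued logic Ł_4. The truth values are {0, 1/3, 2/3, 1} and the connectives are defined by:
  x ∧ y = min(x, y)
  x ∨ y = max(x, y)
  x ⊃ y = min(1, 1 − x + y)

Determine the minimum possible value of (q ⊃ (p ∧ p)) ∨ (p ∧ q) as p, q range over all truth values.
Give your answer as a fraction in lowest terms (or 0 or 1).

0

Take p = 0, q = 1:
p ∧ p = 0 ∧ 0 = 0
q ⊃ (p ∧ p) = 1 ⊃ 0 = 0
p ∧ q = 0 ∧ 1 = 0
(q ⊃ (p ∧ p)) ∨ (p ∧ q) = 0 ∨ 0 = 0
No assignment yields a value below 0, so this is the minimum.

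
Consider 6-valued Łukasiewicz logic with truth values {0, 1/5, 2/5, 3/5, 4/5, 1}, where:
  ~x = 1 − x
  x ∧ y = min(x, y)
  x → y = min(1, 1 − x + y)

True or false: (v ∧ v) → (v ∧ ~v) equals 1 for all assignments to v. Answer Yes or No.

Counterexample: take v = 3/5.
v ∧ v = 3/5 ∧ 3/5 = 3/5
~v = ~3/5 = 2/5
v ∧ ~v = 3/5 ∧ 2/5 = 2/5
(v ∧ v) → (v ∧ ~v) = 3/5 → 2/5 = 4/5
This gives 4/5 ≠ 1.

No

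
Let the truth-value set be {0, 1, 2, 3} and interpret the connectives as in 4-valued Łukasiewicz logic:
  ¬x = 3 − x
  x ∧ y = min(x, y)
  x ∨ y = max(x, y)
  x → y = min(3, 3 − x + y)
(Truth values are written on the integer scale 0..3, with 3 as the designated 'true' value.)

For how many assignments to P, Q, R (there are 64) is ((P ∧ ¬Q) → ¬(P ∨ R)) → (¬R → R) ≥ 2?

50

value 3: 38 assignments (counts)
value 2: 12 assignments (counts)
value 1: 3 assignments
value 0: 11 assignments
So 50 of the 64 assignments meet the threshold.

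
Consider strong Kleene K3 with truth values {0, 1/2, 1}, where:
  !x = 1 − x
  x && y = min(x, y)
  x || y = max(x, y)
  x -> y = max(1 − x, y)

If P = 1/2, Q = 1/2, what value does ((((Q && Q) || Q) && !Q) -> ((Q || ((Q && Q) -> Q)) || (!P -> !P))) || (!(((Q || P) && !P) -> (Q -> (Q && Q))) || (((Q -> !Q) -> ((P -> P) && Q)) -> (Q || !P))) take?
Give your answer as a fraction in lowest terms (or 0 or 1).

Q && Q = 1/2 && 1/2 = 1/2
(Q && Q) || Q = 1/2 || 1/2 = 1/2
!Q = !1/2 = 1/2
((Q && Q) || Q) && !Q = 1/2 && 1/2 = 1/2
Q && Q = 1/2 && 1/2 = 1/2
(Q && Q) -> Q = 1/2 -> 1/2 = 1/2
Q || ((Q && Q) -> Q) = 1/2 || 1/2 = 1/2
!P = !1/2 = 1/2
!P = !1/2 = 1/2
!P -> !P = 1/2 -> 1/2 = 1/2
(Q || ((Q && Q) -> Q)) || (!P -> !P) = 1/2 || 1/2 = 1/2
(((Q && Q) || Q) && !Q) -> ((Q || ((Q && Q) -> Q)) || (!P -> !P)) = 1/2 -> 1/2 = 1/2
Q || P = 1/2 || 1/2 = 1/2
!P = !1/2 = 1/2
(Q || P) && !P = 1/2 && 1/2 = 1/2
Q && Q = 1/2 && 1/2 = 1/2
Q -> (Q && Q) = 1/2 -> 1/2 = 1/2
((Q || P) && !P) -> (Q -> (Q && Q)) = 1/2 -> 1/2 = 1/2
!(((Q || P) && !P) -> (Q -> (Q && Q))) = !1/2 = 1/2
!Q = !1/2 = 1/2
Q -> !Q = 1/2 -> 1/2 = 1/2
P -> P = 1/2 -> 1/2 = 1/2
(P -> P) && Q = 1/2 && 1/2 = 1/2
(Q -> !Q) -> ((P -> P) && Q) = 1/2 -> 1/2 = 1/2
!P = !1/2 = 1/2
Q || !P = 1/2 || 1/2 = 1/2
((Q -> !Q) -> ((P -> P) && Q)) -> (Q || !P) = 1/2 -> 1/2 = 1/2
!(((Q || P) && !P) -> (Q -> (Q && Q))) || (((Q -> !Q) -> ((P -> P) && Q)) -> (Q || !P)) = 1/2 || 1/2 = 1/2
((((Q && Q) || Q) && !Q) -> ((Q || ((Q && Q) -> Q)) || (!P -> !P))) || (!(((Q || P) && !P) -> (Q -> (Q && Q))) || (((Q -> !Q) -> ((P -> P) && Q)) -> (Q || !P))) = 1/2 || 1/2 = 1/2

1/2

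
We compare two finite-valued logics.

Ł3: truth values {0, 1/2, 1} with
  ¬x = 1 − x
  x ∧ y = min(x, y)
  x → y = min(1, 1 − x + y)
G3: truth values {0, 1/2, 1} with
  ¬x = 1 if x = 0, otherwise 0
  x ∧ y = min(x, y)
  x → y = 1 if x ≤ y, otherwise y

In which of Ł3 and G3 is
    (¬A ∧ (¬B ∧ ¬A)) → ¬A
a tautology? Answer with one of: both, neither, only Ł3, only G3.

In Ł3: every assignment gives 1 — tautology.
In G3: every assignment gives 1 — tautology.

both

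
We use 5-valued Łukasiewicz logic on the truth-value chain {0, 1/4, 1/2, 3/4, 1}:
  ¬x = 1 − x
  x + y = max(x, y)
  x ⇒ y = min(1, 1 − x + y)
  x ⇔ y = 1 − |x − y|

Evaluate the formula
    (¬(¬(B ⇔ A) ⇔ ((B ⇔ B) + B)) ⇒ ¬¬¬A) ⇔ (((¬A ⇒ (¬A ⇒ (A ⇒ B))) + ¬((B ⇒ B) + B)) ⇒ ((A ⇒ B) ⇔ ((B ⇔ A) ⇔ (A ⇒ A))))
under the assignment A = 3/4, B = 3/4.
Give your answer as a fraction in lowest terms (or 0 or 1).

1/4

B ⇔ A = 3/4 ⇔ 3/4 = 1
¬(B ⇔ A) = ¬1 = 0
B ⇔ B = 3/4 ⇔ 3/4 = 1
(B ⇔ B) + B = 1 + 3/4 = 1
¬(B ⇔ A) ⇔ ((B ⇔ B) + B) = 0 ⇔ 1 = 0
¬(¬(B ⇔ A) ⇔ ((B ⇔ B) + B)) = ¬0 = 1
¬A = ¬3/4 = 1/4
¬¬A = ¬1/4 = 3/4
¬¬¬A = ¬3/4 = 1/4
¬(¬(B ⇔ A) ⇔ ((B ⇔ B) + B)) ⇒ ¬¬¬A = 1 ⇒ 1/4 = 1/4
¬A = ¬3/4 = 1/4
¬A = ¬3/4 = 1/4
A ⇒ B = 3/4 ⇒ 3/4 = 1
¬A ⇒ (A ⇒ B) = 1/4 ⇒ 1 = 1
¬A ⇒ (¬A ⇒ (A ⇒ B)) = 1/4 ⇒ 1 = 1
B ⇒ B = 3/4 ⇒ 3/4 = 1
(B ⇒ B) + B = 1 + 3/4 = 1
¬((B ⇒ B) + B) = ¬1 = 0
(¬A ⇒ (¬A ⇒ (A ⇒ B))) + ¬((B ⇒ B) + B) = 1 + 0 = 1
A ⇒ B = 3/4 ⇒ 3/4 = 1
B ⇔ A = 3/4 ⇔ 3/4 = 1
A ⇒ A = 3/4 ⇒ 3/4 = 1
(B ⇔ A) ⇔ (A ⇒ A) = 1 ⇔ 1 = 1
(A ⇒ B) ⇔ ((B ⇔ A) ⇔ (A ⇒ A)) = 1 ⇔ 1 = 1
((¬A ⇒ (¬A ⇒ (A ⇒ B))) + ¬((B ⇒ B) + B)) ⇒ ((A ⇒ B) ⇔ ((B ⇔ A) ⇔ (A ⇒ A))) = 1 ⇒ 1 = 1
(¬(¬(B ⇔ A) ⇔ ((B ⇔ B) + B)) ⇒ ¬¬¬A) ⇔ (((¬A ⇒ (¬A ⇒ (A ⇒ B))) + ¬((B ⇒ B) + B)) ⇒ ((A ⇒ B) ⇔ ((B ⇔ A) ⇔ (A ⇒ A)))) = 1/4 ⇔ 1 = 1/4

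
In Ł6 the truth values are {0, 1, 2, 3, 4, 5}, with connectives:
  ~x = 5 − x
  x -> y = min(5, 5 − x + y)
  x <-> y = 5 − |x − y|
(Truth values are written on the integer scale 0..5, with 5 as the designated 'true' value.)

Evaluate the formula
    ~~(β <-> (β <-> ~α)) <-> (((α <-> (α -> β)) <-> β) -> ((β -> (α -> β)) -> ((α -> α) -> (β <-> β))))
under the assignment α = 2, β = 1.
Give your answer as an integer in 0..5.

~α = ~2 = 3
β <-> ~α = 1 <-> 3 = 3
β <-> (β <-> ~α) = 1 <-> 3 = 3
~(β <-> (β <-> ~α)) = ~3 = 2
~~(β <-> (β <-> ~α)) = ~2 = 3
α -> β = 2 -> 1 = 4
α <-> (α -> β) = 2 <-> 4 = 3
(α <-> (α -> β)) <-> β = 3 <-> 1 = 3
α -> β = 2 -> 1 = 4
β -> (α -> β) = 1 -> 4 = 5
α -> α = 2 -> 2 = 5
β <-> β = 1 <-> 1 = 5
(α -> α) -> (β <-> β) = 5 -> 5 = 5
(β -> (α -> β)) -> ((α -> α) -> (β <-> β)) = 5 -> 5 = 5
((α <-> (α -> β)) <-> β) -> ((β -> (α -> β)) -> ((α -> α) -> (β <-> β))) = 3 -> 5 = 5
~~(β <-> (β <-> ~α)) <-> (((α <-> (α -> β)) <-> β) -> ((β -> (α -> β)) -> ((α -> α) -> (β <-> β)))) = 3 <-> 5 = 3

3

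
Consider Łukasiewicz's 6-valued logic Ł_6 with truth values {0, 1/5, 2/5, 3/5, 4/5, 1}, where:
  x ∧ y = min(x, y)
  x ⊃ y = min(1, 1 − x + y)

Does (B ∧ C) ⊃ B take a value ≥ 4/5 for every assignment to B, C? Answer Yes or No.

At B = 2/5, C = 3/5, for instance:
B ∧ C = 2/5 ∧ 3/5 = 2/5
(B ∧ C) ⊃ B = 2/5 ⊃ 2/5 = 1
and checking the remaining 35 assignments likewise gives ≥ 4/5 in every case.

Yes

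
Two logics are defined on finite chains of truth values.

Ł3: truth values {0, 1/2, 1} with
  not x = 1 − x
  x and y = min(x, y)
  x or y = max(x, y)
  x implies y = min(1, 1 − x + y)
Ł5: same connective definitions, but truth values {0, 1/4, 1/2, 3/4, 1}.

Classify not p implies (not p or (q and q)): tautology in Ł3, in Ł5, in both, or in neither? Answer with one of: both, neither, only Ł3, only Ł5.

both

In Ł3: every assignment gives 1 — tautology.
In Ł5: every assignment gives 1 — tautology.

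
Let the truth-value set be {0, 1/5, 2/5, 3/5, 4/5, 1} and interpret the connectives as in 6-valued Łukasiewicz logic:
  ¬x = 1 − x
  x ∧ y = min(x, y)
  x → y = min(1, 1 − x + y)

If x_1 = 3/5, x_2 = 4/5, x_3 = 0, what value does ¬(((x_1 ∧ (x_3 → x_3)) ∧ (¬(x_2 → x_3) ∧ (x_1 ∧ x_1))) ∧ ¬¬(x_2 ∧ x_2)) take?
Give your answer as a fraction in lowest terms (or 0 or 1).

2/5

x_3 → x_3 = 0 → 0 = 1
x_1 ∧ (x_3 → x_3) = 3/5 ∧ 1 = 3/5
x_2 → x_3 = 4/5 → 0 = 1/5
¬(x_2 → x_3) = ¬1/5 = 4/5
x_1 ∧ x_1 = 3/5 ∧ 3/5 = 3/5
¬(x_2 → x_3) ∧ (x_1 ∧ x_1) = 4/5 ∧ 3/5 = 3/5
(x_1 ∧ (x_3 → x_3)) ∧ (¬(x_2 → x_3) ∧ (x_1 ∧ x_1)) = 3/5 ∧ 3/5 = 3/5
x_2 ∧ x_2 = 4/5 ∧ 4/5 = 4/5
¬(x_2 ∧ x_2) = ¬4/5 = 1/5
¬¬(x_2 ∧ x_2) = ¬1/5 = 4/5
((x_1 ∧ (x_3 → x_3)) ∧ (¬(x_2 → x_3) ∧ (x_1 ∧ x_1))) ∧ ¬¬(x_2 ∧ x_2) = 3/5 ∧ 4/5 = 3/5
¬(((x_1 ∧ (x_3 → x_3)) ∧ (¬(x_2 → x_3) ∧ (x_1 ∧ x_1))) ∧ ¬¬(x_2 ∧ x_2)) = ¬3/5 = 2/5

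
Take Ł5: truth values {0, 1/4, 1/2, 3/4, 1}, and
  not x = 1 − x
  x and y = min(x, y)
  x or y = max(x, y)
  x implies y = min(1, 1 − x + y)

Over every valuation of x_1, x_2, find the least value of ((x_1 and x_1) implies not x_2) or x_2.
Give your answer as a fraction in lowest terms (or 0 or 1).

Take x_1 = 1, x_2 = 1/2:
x_1 and x_1 = 1 and 1 = 1
not x_2 = not 1/2 = 1/2
(x_1 and x_1) implies not x_2 = 1 implies 1/2 = 1/2
((x_1 and x_1) implies not x_2) or x_2 = 1/2 or 1/2 = 1/2
No assignment yields a value below 1/2, so this is the minimum.

1/2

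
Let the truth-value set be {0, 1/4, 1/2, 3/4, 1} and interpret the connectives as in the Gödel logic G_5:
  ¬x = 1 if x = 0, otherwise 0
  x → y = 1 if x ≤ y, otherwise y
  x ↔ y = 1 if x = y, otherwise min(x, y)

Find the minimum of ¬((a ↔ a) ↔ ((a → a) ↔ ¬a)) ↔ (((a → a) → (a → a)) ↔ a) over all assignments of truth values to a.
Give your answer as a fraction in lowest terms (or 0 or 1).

1/4

Take a = 1/4:
a ↔ a = 1/4 ↔ 1/4 = 1
a → a = 1/4 → 1/4 = 1
¬a = ¬1/4 = 0
(a → a) ↔ ¬a = 1 ↔ 0 = 0
(a ↔ a) ↔ ((a → a) ↔ ¬a) = 1 ↔ 0 = 0
¬((a ↔ a) ↔ ((a → a) ↔ ¬a)) = ¬0 = 1
a → a = 1/4 → 1/4 = 1
a → a = 1/4 → 1/4 = 1
(a → a) → (a → a) = 1 → 1 = 1
((a → a) → (a → a)) ↔ a = 1 ↔ 1/4 = 1/4
¬((a ↔ a) ↔ ((a → a) ↔ ¬a)) ↔ (((a → a) → (a → a)) ↔ a) = 1 ↔ 1/4 = 1/4
No assignment yields a value below 1/4, so this is the minimum.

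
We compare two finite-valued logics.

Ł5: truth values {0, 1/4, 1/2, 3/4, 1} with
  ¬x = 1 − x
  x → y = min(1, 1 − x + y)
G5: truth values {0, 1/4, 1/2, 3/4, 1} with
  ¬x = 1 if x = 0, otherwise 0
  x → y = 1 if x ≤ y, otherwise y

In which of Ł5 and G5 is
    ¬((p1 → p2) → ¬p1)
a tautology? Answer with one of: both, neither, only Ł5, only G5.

In Ł5: at p1 = 0, p2 = 0 the value is 0 — not a tautology.
In G5: at p1 = 0, p2 = 0 the value is 0 — not a tautology.

neither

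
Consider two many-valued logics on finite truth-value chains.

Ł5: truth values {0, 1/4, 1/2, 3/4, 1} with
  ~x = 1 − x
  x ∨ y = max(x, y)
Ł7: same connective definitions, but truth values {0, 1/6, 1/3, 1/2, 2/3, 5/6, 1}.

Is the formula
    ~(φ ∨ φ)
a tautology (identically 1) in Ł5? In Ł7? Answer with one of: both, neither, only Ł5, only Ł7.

In Ł5: at φ = 1/4 the value is 3/4 — not a tautology.
In Ł7: at φ = 1/6 the value is 5/6 — not a tautology.

neither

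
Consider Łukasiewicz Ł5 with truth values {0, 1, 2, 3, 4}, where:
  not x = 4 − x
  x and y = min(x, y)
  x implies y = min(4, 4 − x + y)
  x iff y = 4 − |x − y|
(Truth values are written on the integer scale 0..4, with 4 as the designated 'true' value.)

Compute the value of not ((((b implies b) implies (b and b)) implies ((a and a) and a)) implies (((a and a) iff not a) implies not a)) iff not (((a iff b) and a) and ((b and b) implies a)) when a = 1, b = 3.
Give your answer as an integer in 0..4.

1

b implies b = 3 implies 3 = 4
b and b = 3 and 3 = 3
(b implies b) implies (b and b) = 4 implies 3 = 3
a and a = 1 and 1 = 1
(a and a) and a = 1 and 1 = 1
((b implies b) implies (b and b)) implies ((a and a) and a) = 3 implies 1 = 2
a and a = 1 and 1 = 1
not a = not 1 = 3
(a and a) iff not a = 1 iff 3 = 2
not a = not 1 = 3
((a and a) iff not a) implies not a = 2 implies 3 = 4
(((b implies b) implies (b and b)) implies ((a and a) and a)) implies (((a and a) iff not a) implies not a) = 2 implies 4 = 4
not ((((b implies b) implies (b and b)) implies ((a and a) and a)) implies (((a and a) iff not a) implies not a)) = not 4 = 0
a iff b = 1 iff 3 = 2
(a iff b) and a = 2 and 1 = 1
b and b = 3 and 3 = 3
(b and b) implies a = 3 implies 1 = 2
((a iff b) and a) and ((b and b) implies a) = 1 and 2 = 1
not (((a iff b) and a) and ((b and b) implies a)) = not 1 = 3
not ((((b implies b) implies (b and b)) implies ((a and a) and a)) implies (((a and a) iff not a) implies not a)) iff not (((a iff b) and a) and ((b and b) implies a)) = 0 iff 3 = 1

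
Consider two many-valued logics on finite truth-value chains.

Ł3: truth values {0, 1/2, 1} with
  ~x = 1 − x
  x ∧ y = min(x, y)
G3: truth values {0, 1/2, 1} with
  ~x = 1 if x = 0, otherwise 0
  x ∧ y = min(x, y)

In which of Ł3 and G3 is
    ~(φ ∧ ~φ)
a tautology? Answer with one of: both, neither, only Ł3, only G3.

In Ł3: at φ = 1/2 the value is 1/2 — not a tautology.
In G3: every assignment gives 1 — tautology.

only G3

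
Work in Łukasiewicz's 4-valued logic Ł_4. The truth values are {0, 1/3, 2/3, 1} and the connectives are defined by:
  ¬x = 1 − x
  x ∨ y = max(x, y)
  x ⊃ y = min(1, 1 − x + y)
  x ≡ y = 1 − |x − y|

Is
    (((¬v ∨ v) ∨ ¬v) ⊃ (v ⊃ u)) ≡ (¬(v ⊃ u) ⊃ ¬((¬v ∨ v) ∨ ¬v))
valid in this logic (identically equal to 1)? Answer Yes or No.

u = 0, v = 0 ↦ 1
u = 0, v = 1/3 ↦ 1
u = 0, v = 2/3 ↦ 1
u = 0, v = 1 ↦ 1
u = 1/3, v = 0 ↦ 1
u = 1/3, v = 1/3 ↦ 1
u = 1/3, v = 2/3 ↦ 1
u = 1/3, v = 1 ↦ 1
u = 2/3, v = 0 ↦ 1
u = 2/3, v = 1/3 ↦ 1
u = 2/3, v = 2/3 ↦ 1
u = 2/3, v = 1 ↦ 1
u = 1, v = 0 ↦ 1
u = 1, v = 1/3 ↦ 1
u = 1, v = 2/3 ↦ 1
u = 1, v = 1 ↦ 1
Every assignment gives a value ≥ 1.

Yes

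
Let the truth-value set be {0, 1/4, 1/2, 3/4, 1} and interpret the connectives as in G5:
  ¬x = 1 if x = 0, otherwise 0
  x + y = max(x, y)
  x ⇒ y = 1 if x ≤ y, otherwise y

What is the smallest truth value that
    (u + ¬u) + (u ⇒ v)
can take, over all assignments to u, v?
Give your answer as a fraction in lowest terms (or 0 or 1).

Take u = 1/4, v = 0:
¬u = ¬1/4 = 0
u + ¬u = 1/4 + 0 = 1/4
u ⇒ v = 1/4 ⇒ 0 = 0
(u + ¬u) + (u ⇒ v) = 1/4 + 0 = 1/4
No assignment yields a value below 1/4, so this is the minimum.

1/4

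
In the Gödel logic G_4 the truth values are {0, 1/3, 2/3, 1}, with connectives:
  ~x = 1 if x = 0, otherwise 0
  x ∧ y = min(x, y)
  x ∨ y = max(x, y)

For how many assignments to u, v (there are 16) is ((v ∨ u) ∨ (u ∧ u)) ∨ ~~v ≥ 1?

13

u = 0, v = 0 ↦ 0  <
u = 0, v = 1/3 ↦ 1  ≥
u = 0, v = 2/3 ↦ 1  ≥
u = 0, v = 1 ↦ 1  ≥
u = 1/3, v = 0 ↦ 1/3  <
u = 1/3, v = 1/3 ↦ 1  ≥
u = 1/3, v = 2/3 ↦ 1  ≥
u = 1/3, v = 1 ↦ 1  ≥
u = 2/3, v = 0 ↦ 2/3  <
u = 2/3, v = 1/3 ↦ 1  ≥
u = 2/3, v = 2/3 ↦ 1  ≥
u = 2/3, v = 1 ↦ 1  ≥
u = 1, v = 0 ↦ 1  ≥
u = 1, v = 1/3 ↦ 1  ≥
u = 1, v = 2/3 ↦ 1  ≥
u = 1, v = 1 ↦ 1  ≥
So 13 of the 16 assignments meet the threshold.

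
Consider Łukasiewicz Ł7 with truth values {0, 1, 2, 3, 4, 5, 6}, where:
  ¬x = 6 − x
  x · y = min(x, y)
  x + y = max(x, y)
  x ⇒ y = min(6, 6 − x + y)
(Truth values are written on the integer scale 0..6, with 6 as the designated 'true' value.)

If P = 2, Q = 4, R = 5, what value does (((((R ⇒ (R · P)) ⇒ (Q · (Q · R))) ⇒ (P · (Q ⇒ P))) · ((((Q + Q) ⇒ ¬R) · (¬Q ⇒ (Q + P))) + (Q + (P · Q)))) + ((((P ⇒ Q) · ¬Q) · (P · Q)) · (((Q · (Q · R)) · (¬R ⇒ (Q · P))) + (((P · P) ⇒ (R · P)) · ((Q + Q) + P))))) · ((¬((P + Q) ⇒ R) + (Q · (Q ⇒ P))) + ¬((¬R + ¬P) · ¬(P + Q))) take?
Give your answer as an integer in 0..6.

R · P = 5 · 2 = 2
R ⇒ (R · P) = 5 ⇒ 2 = 3
Q · R = 4 · 5 = 4
Q · (Q · R) = 4 · 4 = 4
(R ⇒ (R · P)) ⇒ (Q · (Q · R)) = 3 ⇒ 4 = 6
Q ⇒ P = 4 ⇒ 2 = 4
P · (Q ⇒ P) = 2 · 4 = 2
((R ⇒ (R · P)) ⇒ (Q · (Q · R))) ⇒ (P · (Q ⇒ P)) = 6 ⇒ 2 = 2
Q + Q = 4 + 4 = 4
¬R = ¬5 = 1
(Q + Q) ⇒ ¬R = 4 ⇒ 1 = 3
¬Q = ¬4 = 2
Q + P = 4 + 2 = 4
¬Q ⇒ (Q + P) = 2 ⇒ 4 = 6
((Q + Q) ⇒ ¬R) · (¬Q ⇒ (Q + P)) = 3 · 6 = 3
P · Q = 2 · 4 = 2
Q + (P · Q) = 4 + 2 = 4
(((Q + Q) ⇒ ¬R) · (¬Q ⇒ (Q + P))) + (Q + (P · Q)) = 3 + 4 = 4
(((R ⇒ (R · P)) ⇒ (Q · (Q · R))) ⇒ (P · (Q ⇒ P))) · ((((Q + Q) ⇒ ¬R) · (¬Q ⇒ (Q + P))) + (Q + (P · Q))) = 2 · 4 = 2
P ⇒ Q = 2 ⇒ 4 = 6
¬Q = ¬4 = 2
(P ⇒ Q) · ¬Q = 6 · 2 = 2
P · Q = 2 · 4 = 2
((P ⇒ Q) · ¬Q) · (P · Q) = 2 · 2 = 2
Q · R = 4 · 5 = 4
Q · (Q · R) = 4 · 4 = 4
¬R = ¬5 = 1
Q · P = 4 · 2 = 2
¬R ⇒ (Q · P) = 1 ⇒ 2 = 6
(Q · (Q · R)) · (¬R ⇒ (Q · P)) = 4 · 6 = 4
P · P = 2 · 2 = 2
R · P = 5 · 2 = 2
(P · P) ⇒ (R · P) = 2 ⇒ 2 = 6
Q + Q = 4 + 4 = 4
(Q + Q) + P = 4 + 2 = 4
((P · P) ⇒ (R · P)) · ((Q + Q) + P) = 6 · 4 = 4
((Q · (Q · R)) · (¬R ⇒ (Q · P))) + (((P · P) ⇒ (R · P)) · ((Q + Q) + P)) = 4 + 4 = 4
(((P ⇒ Q) · ¬Q) · (P · Q)) · (((Q · (Q · R)) · (¬R ⇒ (Q · P))) + (((P · P) ⇒ (R · P)) · ((Q + Q) + P))) = 2 · 4 = 2
((((R ⇒ (R · P)) ⇒ (Q · (Q · R))) ⇒ (P · (Q ⇒ P))) · ((((Q + Q) ⇒ ¬R) · (¬Q ⇒ (Q + P))) + (Q + (P · Q)))) + ((((P ⇒ Q) · ¬Q) · (P · Q)) · (((Q · (Q · R)) · (¬R ⇒ (Q · P))) + (((P · P) ⇒ (R · P)) · ((Q + Q) + P)))) = 2 + 2 = 2
P + Q = 2 + 4 = 4
(P + Q) ⇒ R = 4 ⇒ 5 = 6
¬((P + Q) ⇒ R) = ¬6 = 0
Q ⇒ P = 4 ⇒ 2 = 4
Q · (Q ⇒ P) = 4 · 4 = 4
¬((P + Q) ⇒ R) + (Q · (Q ⇒ P)) = 0 + 4 = 4
¬R = ¬5 = 1
¬P = ¬2 = 4
¬R + ¬P = 1 + 4 = 4
P + Q = 2 + 4 = 4
¬(P + Q) = ¬4 = 2
(¬R + ¬P) · ¬(P + Q) = 4 · 2 = 2
¬((¬R + ¬P) · ¬(P + Q)) = ¬2 = 4
(¬((P + Q) ⇒ R) + (Q · (Q ⇒ P))) + ¬((¬R + ¬P) · ¬(P + Q)) = 4 + 4 = 4
(((((R ⇒ (R · P)) ⇒ (Q · (Q · R))) ⇒ (P · (Q ⇒ P))) · ((((Q + Q) ⇒ ¬R) · (¬Q ⇒ (Q + P))) + (Q + (P · Q)))) + ((((P ⇒ Q) · ¬Q) · (P · Q)) · (((Q · (Q · R)) · (¬R ⇒ (Q · P))) + (((P · P) ⇒ (R · P)) · ((Q + Q) + P))))) · ((¬((P + Q) ⇒ R) + (Q · (Q ⇒ P))) + ¬((¬R + ¬P) · ¬(P + Q))) = 2 · 4 = 2

2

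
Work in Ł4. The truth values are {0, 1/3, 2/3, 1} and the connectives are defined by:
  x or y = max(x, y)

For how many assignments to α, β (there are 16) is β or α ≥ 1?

7

α = 0, β = 0 ↦ 0  <
α = 0, β = 1/3 ↦ 1/3  <
α = 0, β = 2/3 ↦ 2/3  <
α = 0, β = 1 ↦ 1  ≥
α = 1/3, β = 0 ↦ 1/3  <
α = 1/3, β = 1/3 ↦ 1/3  <
α = 1/3, β = 2/3 ↦ 2/3  <
α = 1/3, β = 1 ↦ 1  ≥
α = 2/3, β = 0 ↦ 2/3  <
α = 2/3, β = 1/3 ↦ 2/3  <
α = 2/3, β = 2/3 ↦ 2/3  <
α = 2/3, β = 1 ↦ 1  ≥
α = 1, β = 0 ↦ 1  ≥
α = 1, β = 1/3 ↦ 1  ≥
α = 1, β = 2/3 ↦ 1  ≥
α = 1, β = 1 ↦ 1  ≥
So 7 of the 16 assignments meet the threshold.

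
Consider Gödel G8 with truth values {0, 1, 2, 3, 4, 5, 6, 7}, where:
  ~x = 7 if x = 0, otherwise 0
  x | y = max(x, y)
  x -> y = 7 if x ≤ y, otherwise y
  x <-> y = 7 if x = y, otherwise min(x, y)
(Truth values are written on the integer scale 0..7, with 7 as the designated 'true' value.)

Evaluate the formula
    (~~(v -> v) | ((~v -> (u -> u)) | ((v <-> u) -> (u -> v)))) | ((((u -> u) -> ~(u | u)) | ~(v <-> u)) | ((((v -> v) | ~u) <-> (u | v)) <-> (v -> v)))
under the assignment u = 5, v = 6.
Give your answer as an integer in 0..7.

7

v -> v = 6 -> 6 = 7
~(v -> v) = ~7 = 0
~~(v -> v) = ~0 = 7
~v = ~6 = 0
u -> u = 5 -> 5 = 7
~v -> (u -> u) = 0 -> 7 = 7
v <-> u = 6 <-> 5 = 5
u -> v = 5 -> 6 = 7
(v <-> u) -> (u -> v) = 5 -> 7 = 7
(~v -> (u -> u)) | ((v <-> u) -> (u -> v)) = 7 | 7 = 7
~~(v -> v) | ((~v -> (u -> u)) | ((v <-> u) -> (u -> v))) = 7 | 7 = 7
u -> u = 5 -> 5 = 7
u | u = 5 | 5 = 5
~(u | u) = ~5 = 0
(u -> u) -> ~(u | u) = 7 -> 0 = 0
v <-> u = 6 <-> 5 = 5
~(v <-> u) = ~5 = 0
((u -> u) -> ~(u | u)) | ~(v <-> u) = 0 | 0 = 0
v -> v = 6 -> 6 = 7
~u = ~5 = 0
(v -> v) | ~u = 7 | 0 = 7
u | v = 5 | 6 = 6
((v -> v) | ~u) <-> (u | v) = 7 <-> 6 = 6
v -> v = 6 -> 6 = 7
(((v -> v) | ~u) <-> (u | v)) <-> (v -> v) = 6 <-> 7 = 6
(((u -> u) -> ~(u | u)) | ~(v <-> u)) | ((((v -> v) | ~u) <-> (u | v)) <-> (v -> v)) = 0 | 6 = 6
(~~(v -> v) | ((~v -> (u -> u)) | ((v <-> u) -> (u -> v)))) | ((((u -> u) -> ~(u | u)) | ~(v <-> u)) | ((((v -> v) | ~u) <-> (u | v)) <-> (v -> v))) = 7 | 6 = 7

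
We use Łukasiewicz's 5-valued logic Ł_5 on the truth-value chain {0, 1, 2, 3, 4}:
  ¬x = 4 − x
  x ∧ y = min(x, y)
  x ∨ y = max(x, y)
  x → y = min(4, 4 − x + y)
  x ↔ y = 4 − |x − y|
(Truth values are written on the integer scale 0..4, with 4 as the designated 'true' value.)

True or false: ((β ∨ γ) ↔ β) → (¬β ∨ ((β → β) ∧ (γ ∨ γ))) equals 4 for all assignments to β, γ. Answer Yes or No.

No

Counterexample: take β = 1, γ = 0.
β ∨ γ = 1 ∨ 0 = 1
(β ∨ γ) ↔ β = 1 ↔ 1 = 4
¬β = ¬1 = 3
β → β = 1 → 1 = 4
γ ∨ γ = 0 ∨ 0 = 0
(β → β) ∧ (γ ∨ γ) = 4 ∧ 0 = 0
¬β ∨ ((β → β) ∧ (γ ∨ γ)) = 3 ∨ 0 = 3
((β ∨ γ) ↔ β) → (¬β ∨ ((β → β) ∧ (γ ∨ γ))) = 4 → 3 = 3
This gives 3 ≠ 4.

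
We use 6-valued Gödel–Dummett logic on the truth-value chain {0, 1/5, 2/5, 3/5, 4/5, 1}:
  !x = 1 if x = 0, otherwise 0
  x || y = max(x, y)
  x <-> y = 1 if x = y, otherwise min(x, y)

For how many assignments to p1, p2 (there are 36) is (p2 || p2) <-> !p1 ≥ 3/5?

8

value 1: 6 assignments (counts)
value 4/5: 1 assignment (counts)
value 3/5: 1 assignment (counts)
value 2/5: 1 assignment
value 1/5: 1 assignment
value 0: 26 assignments
So 8 of the 36 assignments meet the threshold.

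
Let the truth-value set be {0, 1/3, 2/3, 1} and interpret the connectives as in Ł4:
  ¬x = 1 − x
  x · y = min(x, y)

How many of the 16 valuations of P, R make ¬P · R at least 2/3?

4

P = 0, R = 0 ↦ 0  <
P = 0, R = 1/3 ↦ 1/3  <
P = 0, R = 2/3 ↦ 2/3  ≥
P = 0, R = 1 ↦ 1  ≥
P = 1/3, R = 0 ↦ 0  <
P = 1/3, R = 1/3 ↦ 1/3  <
P = 1/3, R = 2/3 ↦ 2/3  ≥
P = 1/3, R = 1 ↦ 2/3  ≥
P = 2/3, R = 0 ↦ 0  <
P = 2/3, R = 1/3 ↦ 1/3  <
P = 2/3, R = 2/3 ↦ 1/3  <
P = 2/3, R = 1 ↦ 1/3  <
P = 1, R = 0 ↦ 0  <
P = 1, R = 1/3 ↦ 0  <
P = 1, R = 2/3 ↦ 0  <
P = 1, R = 1 ↦ 0  <
So 4 of the 16 assignments meet the threshold.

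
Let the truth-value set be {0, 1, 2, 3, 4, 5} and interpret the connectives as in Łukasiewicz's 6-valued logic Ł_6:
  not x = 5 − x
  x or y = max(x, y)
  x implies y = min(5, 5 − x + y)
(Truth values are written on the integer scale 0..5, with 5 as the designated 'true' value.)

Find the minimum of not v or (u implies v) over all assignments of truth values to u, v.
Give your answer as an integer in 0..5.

Take u = 4, v = 2:
not v = not 2 = 3
u implies v = 4 implies 2 = 3
not v or (u implies v) = 3 or 3 = 3
No assignment yields a value below 3, so this is the minimum.

3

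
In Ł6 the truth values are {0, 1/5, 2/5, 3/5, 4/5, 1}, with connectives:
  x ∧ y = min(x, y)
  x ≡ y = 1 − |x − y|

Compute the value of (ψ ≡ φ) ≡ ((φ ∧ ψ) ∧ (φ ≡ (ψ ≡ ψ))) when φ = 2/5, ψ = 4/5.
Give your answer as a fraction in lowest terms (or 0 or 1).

ψ ≡ φ = 4/5 ≡ 2/5 = 3/5
φ ∧ ψ = 2/5 ∧ 4/5 = 2/5
ψ ≡ ψ = 4/5 ≡ 4/5 = 1
φ ≡ (ψ ≡ ψ) = 2/5 ≡ 1 = 2/5
(φ ∧ ψ) ∧ (φ ≡ (ψ ≡ ψ)) = 2/5 ∧ 2/5 = 2/5
(ψ ≡ φ) ≡ ((φ ∧ ψ) ∧ (φ ≡ (ψ ≡ ψ))) = 3/5 ≡ 2/5 = 4/5

4/5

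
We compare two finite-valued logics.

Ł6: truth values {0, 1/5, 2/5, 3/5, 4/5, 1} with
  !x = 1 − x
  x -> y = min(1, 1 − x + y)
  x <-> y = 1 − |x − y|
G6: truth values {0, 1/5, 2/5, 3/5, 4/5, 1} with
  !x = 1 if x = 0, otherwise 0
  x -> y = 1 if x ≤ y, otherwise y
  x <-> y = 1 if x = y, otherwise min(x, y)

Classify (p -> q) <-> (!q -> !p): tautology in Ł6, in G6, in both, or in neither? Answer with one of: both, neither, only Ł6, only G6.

only Ł6

In Ł6: every assignment gives 1 — tautology.
In G6: at p = 2/5, q = 1/5 the value is 1/5 — not a tautology.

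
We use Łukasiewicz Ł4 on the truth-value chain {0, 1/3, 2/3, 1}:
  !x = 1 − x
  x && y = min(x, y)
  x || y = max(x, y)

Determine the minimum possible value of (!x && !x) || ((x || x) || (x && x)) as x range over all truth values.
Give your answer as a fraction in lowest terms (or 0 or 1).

Take x = 1/3:
!x = !1/3 = 2/3
!x = !1/3 = 2/3
!x && !x = 2/3 && 2/3 = 2/3
x || x = 1/3 || 1/3 = 1/3
x && x = 1/3 && 1/3 = 1/3
(x || x) || (x && x) = 1/3 || 1/3 = 1/3
(!x && !x) || ((x || x) || (x && x)) = 2/3 || 1/3 = 2/3
No assignment yields a value below 2/3, so this is the minimum.

2/3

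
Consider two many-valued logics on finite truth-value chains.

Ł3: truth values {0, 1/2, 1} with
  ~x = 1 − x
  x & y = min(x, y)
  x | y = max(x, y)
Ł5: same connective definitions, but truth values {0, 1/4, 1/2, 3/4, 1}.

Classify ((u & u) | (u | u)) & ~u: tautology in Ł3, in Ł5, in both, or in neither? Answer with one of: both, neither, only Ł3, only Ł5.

neither

In Ł3: at u = 0 the value is 0 — not a tautology.
In Ł5: at u = 0 the value is 0 — not a tautology.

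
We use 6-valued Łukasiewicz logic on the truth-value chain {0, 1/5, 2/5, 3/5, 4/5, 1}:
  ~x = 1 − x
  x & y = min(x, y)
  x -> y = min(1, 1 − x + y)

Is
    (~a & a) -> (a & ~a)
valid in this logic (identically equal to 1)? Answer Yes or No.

Yes

a = 0 ↦ 1
a = 1/5 ↦ 1
a = 2/5 ↦ 1
a = 3/5 ↦ 1
a = 4/5 ↦ 1
a = 1 ↦ 1
Every assignment gives a value ≥ 1.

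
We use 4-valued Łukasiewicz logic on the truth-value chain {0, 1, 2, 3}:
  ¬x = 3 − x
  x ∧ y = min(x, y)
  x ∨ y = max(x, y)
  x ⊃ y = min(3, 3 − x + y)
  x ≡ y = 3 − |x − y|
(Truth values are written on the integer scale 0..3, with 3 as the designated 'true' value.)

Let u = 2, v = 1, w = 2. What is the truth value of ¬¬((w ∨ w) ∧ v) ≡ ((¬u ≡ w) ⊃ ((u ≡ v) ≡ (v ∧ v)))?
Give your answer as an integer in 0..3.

1

w ∨ w = 2 ∨ 2 = 2
(w ∨ w) ∧ v = 2 ∧ 1 = 1
¬((w ∨ w) ∧ v) = ¬1 = 2
¬¬((w ∨ w) ∧ v) = ¬2 = 1
¬u = ¬2 = 1
¬u ≡ w = 1 ≡ 2 = 2
u ≡ v = 2 ≡ 1 = 2
v ∧ v = 1 ∧ 1 = 1
(u ≡ v) ≡ (v ∧ v) = 2 ≡ 1 = 2
(¬u ≡ w) ⊃ ((u ≡ v) ≡ (v ∧ v)) = 2 ⊃ 2 = 3
¬¬((w ∨ w) ∧ v) ≡ ((¬u ≡ w) ⊃ ((u ≡ v) ≡ (v ∧ v))) = 1 ≡ 3 = 1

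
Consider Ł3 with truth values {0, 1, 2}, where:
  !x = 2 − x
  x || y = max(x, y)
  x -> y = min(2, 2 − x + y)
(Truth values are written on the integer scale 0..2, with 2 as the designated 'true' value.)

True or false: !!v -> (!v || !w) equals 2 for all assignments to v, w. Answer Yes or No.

Counterexample: take v = 2, w = 1.
!v = !2 = 0
!!v = !0 = 2
!v = !2 = 0
!w = !1 = 1
!v || !w = 0 || 1 = 1
!!v -> (!v || !w) = 2 -> 1 = 1
This gives 1 ≠ 2.

No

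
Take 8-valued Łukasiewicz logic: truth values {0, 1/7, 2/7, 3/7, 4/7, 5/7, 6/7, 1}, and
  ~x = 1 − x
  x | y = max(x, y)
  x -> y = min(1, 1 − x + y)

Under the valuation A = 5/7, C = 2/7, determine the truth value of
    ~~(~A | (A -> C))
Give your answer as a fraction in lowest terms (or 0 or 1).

4/7

~A = ~5/7 = 2/7
A -> C = 5/7 -> 2/7 = 4/7
~A | (A -> C) = 2/7 | 4/7 = 4/7
~(~A | (A -> C)) = ~4/7 = 3/7
~~(~A | (A -> C)) = ~3/7 = 4/7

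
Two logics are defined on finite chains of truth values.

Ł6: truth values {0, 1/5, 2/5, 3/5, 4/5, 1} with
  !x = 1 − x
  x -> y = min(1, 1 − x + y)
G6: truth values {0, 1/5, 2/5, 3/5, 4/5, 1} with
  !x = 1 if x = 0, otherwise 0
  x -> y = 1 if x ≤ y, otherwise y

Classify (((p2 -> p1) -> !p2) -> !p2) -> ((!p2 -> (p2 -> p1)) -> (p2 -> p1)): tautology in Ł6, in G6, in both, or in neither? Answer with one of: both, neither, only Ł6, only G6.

only Ł6

In Ł6: every assignment gives 1 — tautology.
In G6: at p1 = 1/5, p2 = 2/5 the value is 1/5 — not a tautology.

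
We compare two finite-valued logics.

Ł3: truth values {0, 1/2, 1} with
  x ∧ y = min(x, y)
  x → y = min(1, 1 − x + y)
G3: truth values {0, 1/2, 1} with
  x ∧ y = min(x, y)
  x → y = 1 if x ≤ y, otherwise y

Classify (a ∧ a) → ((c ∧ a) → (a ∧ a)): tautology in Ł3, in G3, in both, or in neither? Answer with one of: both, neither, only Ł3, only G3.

both

In Ł3: every assignment gives 1 — tautology.
In G3: every assignment gives 1 — tautology.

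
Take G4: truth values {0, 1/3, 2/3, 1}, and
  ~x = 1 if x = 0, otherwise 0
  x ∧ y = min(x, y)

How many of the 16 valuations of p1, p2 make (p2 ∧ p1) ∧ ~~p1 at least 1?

p1 = 0, p2 = 0 ↦ 0  <
p1 = 0, p2 = 1/3 ↦ 0  <
p1 = 0, p2 = 2/3 ↦ 0  <
p1 = 0, p2 = 1 ↦ 0  <
p1 = 1/3, p2 = 0 ↦ 0  <
p1 = 1/3, p2 = 1/3 ↦ 1/3  <
p1 = 1/3, p2 = 2/3 ↦ 1/3  <
p1 = 1/3, p2 = 1 ↦ 1/3  <
p1 = 2/3, p2 = 0 ↦ 0  <
p1 = 2/3, p2 = 1/3 ↦ 1/3  <
p1 = 2/3, p2 = 2/3 ↦ 2/3  <
p1 = 2/3, p2 = 1 ↦ 2/3  <
p1 = 1, p2 = 0 ↦ 0  <
p1 = 1, p2 = 1/3 ↦ 1/3  <
p1 = 1, p2 = 2/3 ↦ 2/3  <
p1 = 1, p2 = 1 ↦ 1  ≥
So 1 of the 16 assignments meets the threshold.

1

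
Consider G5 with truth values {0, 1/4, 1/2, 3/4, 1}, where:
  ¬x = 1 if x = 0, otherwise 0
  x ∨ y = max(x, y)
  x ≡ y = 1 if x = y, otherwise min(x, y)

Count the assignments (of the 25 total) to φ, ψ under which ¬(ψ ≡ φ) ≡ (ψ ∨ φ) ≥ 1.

3

value 1: 3 assignments (counts)
value 3/4: 2 assignments
value 1/2: 2 assignments
value 1/4: 2 assignments
value 0: 16 assignments
So 3 of the 25 assignments meet the threshold.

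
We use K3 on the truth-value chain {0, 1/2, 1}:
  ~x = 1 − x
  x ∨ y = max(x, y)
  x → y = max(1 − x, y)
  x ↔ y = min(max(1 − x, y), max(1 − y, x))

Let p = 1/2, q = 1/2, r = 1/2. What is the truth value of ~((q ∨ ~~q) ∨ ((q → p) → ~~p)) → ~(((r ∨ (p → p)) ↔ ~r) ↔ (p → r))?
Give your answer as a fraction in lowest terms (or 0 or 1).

1/2

~q = ~1/2 = 1/2
~~q = ~1/2 = 1/2
q ∨ ~~q = 1/2 ∨ 1/2 = 1/2
q → p = 1/2 → 1/2 = 1/2
~p = ~1/2 = 1/2
~~p = ~1/2 = 1/2
(q → p) → ~~p = 1/2 → 1/2 = 1/2
(q ∨ ~~q) ∨ ((q → p) → ~~p) = 1/2 ∨ 1/2 = 1/2
~((q ∨ ~~q) ∨ ((q → p) → ~~p)) = ~1/2 = 1/2
p → p = 1/2 → 1/2 = 1/2
r ∨ (p → p) = 1/2 ∨ 1/2 = 1/2
~r = ~1/2 = 1/2
(r ∨ (p → p)) ↔ ~r = 1/2 ↔ 1/2 = 1/2
p → r = 1/2 → 1/2 = 1/2
((r ∨ (p → p)) ↔ ~r) ↔ (p → r) = 1/2 ↔ 1/2 = 1/2
~(((r ∨ (p → p)) ↔ ~r) ↔ (p → r)) = ~1/2 = 1/2
~((q ∨ ~~q) ∨ ((q → p) → ~~p)) → ~(((r ∨ (p → p)) ↔ ~r) ↔ (p → r)) = 1/2 → 1/2 = 1/2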